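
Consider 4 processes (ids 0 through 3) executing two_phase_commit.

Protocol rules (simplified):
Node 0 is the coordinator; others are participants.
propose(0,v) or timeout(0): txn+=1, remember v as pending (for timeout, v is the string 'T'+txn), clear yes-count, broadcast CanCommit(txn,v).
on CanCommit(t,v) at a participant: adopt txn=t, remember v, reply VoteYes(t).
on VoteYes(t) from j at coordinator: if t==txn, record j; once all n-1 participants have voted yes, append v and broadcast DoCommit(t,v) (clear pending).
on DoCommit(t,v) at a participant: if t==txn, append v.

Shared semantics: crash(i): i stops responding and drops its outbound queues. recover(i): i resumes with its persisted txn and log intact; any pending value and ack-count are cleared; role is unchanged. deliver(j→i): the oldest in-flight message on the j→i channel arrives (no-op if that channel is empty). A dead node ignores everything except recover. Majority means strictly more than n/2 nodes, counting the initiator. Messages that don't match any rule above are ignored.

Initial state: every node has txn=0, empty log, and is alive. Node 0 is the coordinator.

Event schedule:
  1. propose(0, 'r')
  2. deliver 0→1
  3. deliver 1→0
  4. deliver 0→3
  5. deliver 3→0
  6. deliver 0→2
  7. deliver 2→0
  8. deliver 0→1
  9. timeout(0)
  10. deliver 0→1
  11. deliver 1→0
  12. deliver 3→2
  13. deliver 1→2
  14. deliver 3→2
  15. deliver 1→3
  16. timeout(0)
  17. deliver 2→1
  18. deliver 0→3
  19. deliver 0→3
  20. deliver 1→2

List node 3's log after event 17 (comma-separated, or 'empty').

step 1 propose(0,'r'): 0={coor,t=1,log=-}
step 2 deliver 0→1: 1={part,t=1,log=-}
step 3 deliver 1→0: —
step 4 deliver 0→3: 3={part,t=1,log=-}
step 5 deliver 3→0: —
step 6 deliver 0→2: 2={part,t=1,log=-}
step 7 deliver 2→0: 0={coor,t=1,log=r}
step 8 deliver 0→1: 1={part,t=1,log=r}
step 9 timeout(0): 0={coor,t=2,log=r}
step 10 deliver 0→1: 1={part,t=2,log=r}
step 11 deliver 1→0: —
step 12 deliver 3→2: —
step 13 deliver 1→2: —
step 14 deliver 3→2: —
step 15 deliver 1→3: —
step 16 timeout(0): 0={coor,t=3,log=r}
step 17 deliver 2→1: —

empty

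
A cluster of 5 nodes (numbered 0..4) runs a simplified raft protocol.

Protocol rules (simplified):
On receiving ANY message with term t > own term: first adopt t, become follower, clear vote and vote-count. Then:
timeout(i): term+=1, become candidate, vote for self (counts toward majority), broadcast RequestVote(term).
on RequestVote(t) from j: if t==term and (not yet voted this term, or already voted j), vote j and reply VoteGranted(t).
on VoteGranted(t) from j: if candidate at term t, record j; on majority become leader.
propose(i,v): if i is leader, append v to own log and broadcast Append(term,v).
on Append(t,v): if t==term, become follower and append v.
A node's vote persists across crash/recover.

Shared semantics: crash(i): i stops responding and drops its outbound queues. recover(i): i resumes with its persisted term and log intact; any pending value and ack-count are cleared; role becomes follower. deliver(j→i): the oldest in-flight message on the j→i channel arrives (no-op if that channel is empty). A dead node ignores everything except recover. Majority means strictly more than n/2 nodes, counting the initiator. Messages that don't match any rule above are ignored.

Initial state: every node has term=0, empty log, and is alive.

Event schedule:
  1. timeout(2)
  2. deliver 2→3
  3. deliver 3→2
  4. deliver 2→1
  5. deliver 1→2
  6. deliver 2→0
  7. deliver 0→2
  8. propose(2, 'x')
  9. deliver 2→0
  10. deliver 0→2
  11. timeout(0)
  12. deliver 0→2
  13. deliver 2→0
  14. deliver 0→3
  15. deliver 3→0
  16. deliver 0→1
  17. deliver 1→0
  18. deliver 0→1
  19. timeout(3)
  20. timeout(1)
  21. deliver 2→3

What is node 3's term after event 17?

2

after 1 — timeout(2): n2:cand/t1/[-]
after 2 — deliver 2→3: n3:foll/t1/[-]
after 3 — deliver 3→2: ·
after 4 — deliver 2→1: n1:foll/t1/[-]
after 5 — deliver 1→2: n2:lead/t1/[-]
after 6 — deliver 2→0: n0:foll/t1/[-]
after 7 — deliver 0→2: ·
after 8 — propose(2,'x'): n2:lead/t1/[x]
after 9 — deliver 2→0: n0:foll/t1/[x]
after 10 — deliver 0→2: ·
after 11 — timeout(0): n0:cand/t2/[x]
after 12 — deliver 0→2: n2:foll/t2/[x]
after 13 — deliver 2→0: ·
after 14 — deliver 0→3: n3:foll/t2/[-]
after 15 — deliver 3→0: n0:lead/t2/[x]
after 16 — deliver 0→1: n1:foll/t2/[-]
after 17 — deliver 1→0: ·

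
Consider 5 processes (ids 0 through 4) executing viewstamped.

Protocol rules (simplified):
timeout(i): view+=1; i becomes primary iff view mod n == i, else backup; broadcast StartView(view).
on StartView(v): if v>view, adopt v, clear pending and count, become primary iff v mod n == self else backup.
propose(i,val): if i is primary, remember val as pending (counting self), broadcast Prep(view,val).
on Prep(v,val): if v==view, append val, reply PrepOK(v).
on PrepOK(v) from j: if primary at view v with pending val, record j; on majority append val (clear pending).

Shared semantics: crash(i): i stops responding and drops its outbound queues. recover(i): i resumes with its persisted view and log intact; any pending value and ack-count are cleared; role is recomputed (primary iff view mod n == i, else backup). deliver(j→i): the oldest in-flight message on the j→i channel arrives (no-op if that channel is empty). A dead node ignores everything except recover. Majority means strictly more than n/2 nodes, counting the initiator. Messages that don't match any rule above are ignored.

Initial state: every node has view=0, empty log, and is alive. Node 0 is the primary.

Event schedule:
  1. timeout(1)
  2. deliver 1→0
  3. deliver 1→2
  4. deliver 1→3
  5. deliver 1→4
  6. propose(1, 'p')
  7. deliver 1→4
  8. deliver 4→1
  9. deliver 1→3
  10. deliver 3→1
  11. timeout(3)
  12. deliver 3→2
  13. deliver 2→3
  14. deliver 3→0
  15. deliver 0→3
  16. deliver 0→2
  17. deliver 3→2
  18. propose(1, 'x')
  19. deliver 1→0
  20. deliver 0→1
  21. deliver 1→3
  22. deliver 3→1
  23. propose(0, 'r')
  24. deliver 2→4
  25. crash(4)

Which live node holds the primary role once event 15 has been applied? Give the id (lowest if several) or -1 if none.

step 1 timeout(1): 1={prim,v=1,log=-}
step 2 deliver 1→0: 0={back,v=1,log=-}
step 3 deliver 1→2: 2={back,v=1,log=-}
step 4 deliver 1→3: 3={back,v=1,log=-}
step 5 deliver 1→4: 4={back,v=1,log=-}
step 6 propose(1,'p'): —
step 7 deliver 1→4: 4={back,v=1,log=p}
step 8 deliver 4→1: —
step 9 deliver 1→3: 3={back,v=1,log=p}
step 10 deliver 3→1: 1={prim,v=1,log=p}
step 11 timeout(3): 3={back,v=2,log=p}
step 12 deliver 3→2: 2={prim,v=2,log=-}
step 13 deliver 2→3: —
step 14 deliver 3→0: 0={back,v=2,log=-}
step 15 deliver 0→3: —

1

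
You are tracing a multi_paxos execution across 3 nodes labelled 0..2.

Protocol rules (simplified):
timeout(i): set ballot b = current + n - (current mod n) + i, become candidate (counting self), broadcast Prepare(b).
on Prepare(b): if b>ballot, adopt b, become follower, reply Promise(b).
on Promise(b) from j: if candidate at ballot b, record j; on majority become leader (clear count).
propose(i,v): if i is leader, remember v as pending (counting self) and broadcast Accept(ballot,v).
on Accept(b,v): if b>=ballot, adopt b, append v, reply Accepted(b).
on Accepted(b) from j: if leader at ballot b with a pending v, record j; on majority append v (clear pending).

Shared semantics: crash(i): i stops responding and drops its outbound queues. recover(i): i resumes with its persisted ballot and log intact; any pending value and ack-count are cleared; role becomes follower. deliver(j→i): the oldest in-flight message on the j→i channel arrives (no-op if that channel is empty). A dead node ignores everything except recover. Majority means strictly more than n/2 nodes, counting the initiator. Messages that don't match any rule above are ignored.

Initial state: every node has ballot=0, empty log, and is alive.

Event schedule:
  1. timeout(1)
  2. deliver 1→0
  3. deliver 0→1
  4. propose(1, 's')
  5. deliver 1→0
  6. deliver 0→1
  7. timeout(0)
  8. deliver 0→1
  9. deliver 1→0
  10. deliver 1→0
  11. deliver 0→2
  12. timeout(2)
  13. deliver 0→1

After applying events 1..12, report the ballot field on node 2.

[1] timeout(1) → N1(cand b4 [-])
[2] deliver 1→0 → N0(foll b4 [-])
[3] deliver 0→1 → N1(lead b4 [-])
[4] propose(1,'s') → ∅
[5] deliver 1→0 → N0(foll b4 [s])
[6] deliver 0→1 → N1(lead b4 [s])
[7] timeout(0) → N0(cand b6 [s])
[8] deliver 0→1 → N1(foll b6 [s])
[9] deliver 1→0 → N0(lead b6 [s])
[10] deliver 1→0 → ∅
[11] deliver 0→2 → N2(foll b6 [-])
[12] timeout(2) → N2(cand b11 [-])

11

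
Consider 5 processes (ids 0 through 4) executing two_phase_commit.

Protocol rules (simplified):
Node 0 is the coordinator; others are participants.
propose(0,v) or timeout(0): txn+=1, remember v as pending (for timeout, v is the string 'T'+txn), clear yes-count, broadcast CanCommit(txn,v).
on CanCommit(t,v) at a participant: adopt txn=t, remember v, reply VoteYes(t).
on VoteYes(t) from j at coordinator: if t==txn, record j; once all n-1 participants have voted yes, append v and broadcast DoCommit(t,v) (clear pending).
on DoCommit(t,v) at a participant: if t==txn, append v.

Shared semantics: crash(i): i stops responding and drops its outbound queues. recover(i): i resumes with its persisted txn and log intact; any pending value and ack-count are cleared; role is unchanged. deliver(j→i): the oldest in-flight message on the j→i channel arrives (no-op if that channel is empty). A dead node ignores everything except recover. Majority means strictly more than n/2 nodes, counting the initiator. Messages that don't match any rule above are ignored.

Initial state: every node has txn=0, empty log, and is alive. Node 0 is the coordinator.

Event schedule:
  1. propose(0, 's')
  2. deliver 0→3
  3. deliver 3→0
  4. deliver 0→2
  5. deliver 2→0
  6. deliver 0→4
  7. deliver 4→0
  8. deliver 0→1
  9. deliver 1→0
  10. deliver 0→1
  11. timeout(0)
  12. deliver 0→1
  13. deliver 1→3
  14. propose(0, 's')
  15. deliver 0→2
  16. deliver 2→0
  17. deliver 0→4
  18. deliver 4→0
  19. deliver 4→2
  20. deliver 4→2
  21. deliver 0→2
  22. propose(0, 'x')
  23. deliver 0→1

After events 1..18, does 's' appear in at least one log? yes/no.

yes

step 1 propose(0,'s'): 0={coor,t=1,log=-}
step 2 deliver 0→3: 3={part,t=1,log=-}
step 3 deliver 3→0: —
step 4 deliver 0→2: 2={part,t=1,log=-}
step 5 deliver 2→0: —
step 6 deliver 0→4: 4={part,t=1,log=-}
step 7 deliver 4→0: —
step 8 deliver 0→1: 1={part,t=1,log=-}
step 9 deliver 1→0: 0={coor,t=1,log=s}
step 10 deliver 0→1: 1={part,t=1,log=s}
step 11 timeout(0): 0={coor,t=2,log=s}
step 12 deliver 0→1: 1={part,t=2,log=s}
step 13 deliver 1→3: —
step 14 propose(0,'s'): 0={coor,t=3,log=s}
step 15 deliver 0→2: 2={part,t=1,log=s}
step 16 deliver 2→0: —
step 17 deliver 0→4: 4={part,t=1,log=s}
step 18 deliver 4→0: —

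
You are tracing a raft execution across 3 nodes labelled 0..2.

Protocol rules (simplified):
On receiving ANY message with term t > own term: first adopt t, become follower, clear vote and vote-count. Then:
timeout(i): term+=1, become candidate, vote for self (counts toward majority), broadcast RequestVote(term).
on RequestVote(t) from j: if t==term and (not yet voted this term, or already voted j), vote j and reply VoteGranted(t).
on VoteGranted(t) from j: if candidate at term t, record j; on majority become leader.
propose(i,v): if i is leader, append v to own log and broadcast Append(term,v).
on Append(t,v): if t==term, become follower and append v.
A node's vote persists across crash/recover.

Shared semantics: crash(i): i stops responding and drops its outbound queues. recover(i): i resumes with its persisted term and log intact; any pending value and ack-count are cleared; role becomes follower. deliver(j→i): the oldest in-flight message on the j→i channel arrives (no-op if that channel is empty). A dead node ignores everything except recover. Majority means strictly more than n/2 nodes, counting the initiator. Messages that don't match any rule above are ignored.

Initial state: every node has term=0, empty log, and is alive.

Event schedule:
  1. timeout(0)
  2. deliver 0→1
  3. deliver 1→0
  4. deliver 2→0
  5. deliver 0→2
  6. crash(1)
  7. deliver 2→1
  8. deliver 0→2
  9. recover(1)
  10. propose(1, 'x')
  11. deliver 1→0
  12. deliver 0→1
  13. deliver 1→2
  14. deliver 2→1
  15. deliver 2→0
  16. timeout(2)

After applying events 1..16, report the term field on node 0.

1. timeout(0):  <0:cand t1 ->
2. deliver 0→1:  <1:foll t1 ->
3. deliver 1→0:  <0:lead t1 ->
4. deliver 2→0:  nop
5. deliver 0→2:  <2:foll t1 ->
6. crash(1):  <1:✗foll t1 ->
7. deliver 2→1:  nop
8. deliver 0→2:  nop
9. recover(1):  <1:foll t1 ->
10. propose(1,'x'):  nop
11. deliver 1→0:  nop
12. deliver 0→1:  nop
13. deliver 1→2:  nop
14. deliver 2→1:  nop
15. deliver 2→0:  nop
16. timeout(2):  <2:cand t2 ->

1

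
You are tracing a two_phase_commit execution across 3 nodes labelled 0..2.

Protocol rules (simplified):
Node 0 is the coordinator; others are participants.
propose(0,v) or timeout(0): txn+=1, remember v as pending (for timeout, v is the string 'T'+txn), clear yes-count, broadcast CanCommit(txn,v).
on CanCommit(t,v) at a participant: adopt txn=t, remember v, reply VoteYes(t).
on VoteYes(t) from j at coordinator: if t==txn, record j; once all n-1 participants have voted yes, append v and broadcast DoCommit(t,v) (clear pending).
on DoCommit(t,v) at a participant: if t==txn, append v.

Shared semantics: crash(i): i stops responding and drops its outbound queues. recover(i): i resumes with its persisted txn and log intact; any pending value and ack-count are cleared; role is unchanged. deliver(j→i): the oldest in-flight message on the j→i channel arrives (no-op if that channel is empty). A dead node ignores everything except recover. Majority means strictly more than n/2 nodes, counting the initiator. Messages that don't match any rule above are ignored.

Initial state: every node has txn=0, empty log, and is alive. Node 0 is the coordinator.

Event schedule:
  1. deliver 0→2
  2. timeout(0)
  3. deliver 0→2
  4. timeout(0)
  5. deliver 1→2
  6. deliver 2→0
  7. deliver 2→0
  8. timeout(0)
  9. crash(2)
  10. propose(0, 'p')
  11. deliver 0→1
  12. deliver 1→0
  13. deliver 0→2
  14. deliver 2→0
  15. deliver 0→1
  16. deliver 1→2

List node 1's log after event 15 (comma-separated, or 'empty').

1. deliver 0→2:  nop
2. timeout(0):  <0:coor t1 ->
3. deliver 0→2:  <2:part t1 ->
4. timeout(0):  <0:coor t2 ->
5. deliver 1→2:  nop
6. deliver 2→0:  nop
7. deliver 2→0:  nop
8. timeout(0):  <0:coor t3 ->
9. crash(2):  <2:✗part t1 ->
10. propose(0,'p'):  <0:coor t4 ->
11. deliver 0→1:  <1:part t1 ->
12. deliver 1→0:  nop
13. deliver 0→2:  nop
14. deliver 2→0:  nop
15. deliver 0→1:  <1:part t2 ->

empty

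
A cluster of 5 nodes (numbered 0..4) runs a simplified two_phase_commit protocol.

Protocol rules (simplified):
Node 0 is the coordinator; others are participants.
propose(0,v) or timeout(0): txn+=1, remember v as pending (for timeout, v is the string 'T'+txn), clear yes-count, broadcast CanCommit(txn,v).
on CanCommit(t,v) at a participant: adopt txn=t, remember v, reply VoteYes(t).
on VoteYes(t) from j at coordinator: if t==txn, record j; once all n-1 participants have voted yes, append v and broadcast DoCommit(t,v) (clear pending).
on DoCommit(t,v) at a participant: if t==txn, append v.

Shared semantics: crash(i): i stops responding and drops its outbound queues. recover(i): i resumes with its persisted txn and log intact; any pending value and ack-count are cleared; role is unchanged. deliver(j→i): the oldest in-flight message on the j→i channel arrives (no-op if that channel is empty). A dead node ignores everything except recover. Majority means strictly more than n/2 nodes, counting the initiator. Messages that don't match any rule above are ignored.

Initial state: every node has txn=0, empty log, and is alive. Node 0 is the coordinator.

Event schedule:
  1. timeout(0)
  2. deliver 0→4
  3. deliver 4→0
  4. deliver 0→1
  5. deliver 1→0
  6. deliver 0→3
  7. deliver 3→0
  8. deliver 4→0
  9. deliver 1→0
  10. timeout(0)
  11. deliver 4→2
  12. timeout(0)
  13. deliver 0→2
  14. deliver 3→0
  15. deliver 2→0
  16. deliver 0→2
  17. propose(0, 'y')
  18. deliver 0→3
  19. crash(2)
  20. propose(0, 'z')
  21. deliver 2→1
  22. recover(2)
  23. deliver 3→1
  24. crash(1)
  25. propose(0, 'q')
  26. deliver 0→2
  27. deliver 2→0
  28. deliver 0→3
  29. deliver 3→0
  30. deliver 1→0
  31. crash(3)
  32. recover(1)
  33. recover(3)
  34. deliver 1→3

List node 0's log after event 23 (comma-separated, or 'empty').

1. timeout(0):  <0:coor t1 ->
2. deliver 0→4:  <4:part t1 ->
3. deliver 4→0:  nop
4. deliver 0→1:  <1:part t1 ->
5. deliver 1→0:  nop
6. deliver 0→3:  <3:part t1 ->
7. deliver 3→0:  nop
8. deliver 4→0:  nop
9. deliver 1→0:  nop
10. timeout(0):  <0:coor t2 ->
11. deliver 4→2:  nop
12. timeout(0):  <0:coor t3 ->
13. deliver 0→2:  <2:part t1 ->
14. deliver 3→0:  nop
15. deliver 2→0:  nop
16. deliver 0→2:  <2:part t2 ->
17. propose(0,'y'):  <0:coor t4 ->
18. deliver 0→3:  <3:part t2 ->
19. crash(2):  <2:✗part t2 ->
20. propose(0,'z'):  <0:coor t5 ->
21. deliver 2→1:  nop
22. recover(2):  <2:part t2 ->
23. deliver 3→1:  nop

empty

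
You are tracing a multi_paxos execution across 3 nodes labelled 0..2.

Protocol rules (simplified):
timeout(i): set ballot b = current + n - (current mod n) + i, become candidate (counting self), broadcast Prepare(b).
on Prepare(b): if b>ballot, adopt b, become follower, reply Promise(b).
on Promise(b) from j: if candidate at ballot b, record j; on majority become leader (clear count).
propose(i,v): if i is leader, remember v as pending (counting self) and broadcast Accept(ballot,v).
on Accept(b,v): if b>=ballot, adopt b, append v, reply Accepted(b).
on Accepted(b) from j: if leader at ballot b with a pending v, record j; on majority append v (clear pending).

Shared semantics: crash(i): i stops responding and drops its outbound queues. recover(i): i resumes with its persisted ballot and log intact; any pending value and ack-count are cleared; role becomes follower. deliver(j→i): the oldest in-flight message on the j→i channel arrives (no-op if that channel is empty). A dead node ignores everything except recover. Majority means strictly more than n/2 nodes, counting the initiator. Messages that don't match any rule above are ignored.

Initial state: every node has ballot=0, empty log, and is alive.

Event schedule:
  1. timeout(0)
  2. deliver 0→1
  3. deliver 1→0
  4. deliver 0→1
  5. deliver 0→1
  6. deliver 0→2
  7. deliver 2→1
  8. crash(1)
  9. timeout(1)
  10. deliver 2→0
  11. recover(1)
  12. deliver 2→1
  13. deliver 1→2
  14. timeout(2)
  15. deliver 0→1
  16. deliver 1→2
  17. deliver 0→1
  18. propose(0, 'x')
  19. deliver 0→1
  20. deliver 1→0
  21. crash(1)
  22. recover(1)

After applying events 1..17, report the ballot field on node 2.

[1] timeout(0) → N0(cand b3 [-])
[2] deliver 0→1 → N1(foll b3 [-])
[3] deliver 1→0 → N0(lead b3 [-])
[4] deliver 0→1 → ∅
[5] deliver 0→1 → ∅
[6] deliver 0→2 → N2(foll b3 [-])
[7] deliver 2→1 → ∅
[8] crash(1) → N1(✗foll b3 [-])
[9] timeout(1) → ∅
[10] deliver 2→0 → ∅
[11] recover(1) → N1(foll b3 [-])
[12] deliver 2→1 → ∅
[13] deliver 1→2 → ∅
[14] timeout(2) → N2(cand b8 [-])
[15] deliver 0→1 → ∅
[16] deliver 1→2 → ∅
[17] deliver 0→1 → ∅

8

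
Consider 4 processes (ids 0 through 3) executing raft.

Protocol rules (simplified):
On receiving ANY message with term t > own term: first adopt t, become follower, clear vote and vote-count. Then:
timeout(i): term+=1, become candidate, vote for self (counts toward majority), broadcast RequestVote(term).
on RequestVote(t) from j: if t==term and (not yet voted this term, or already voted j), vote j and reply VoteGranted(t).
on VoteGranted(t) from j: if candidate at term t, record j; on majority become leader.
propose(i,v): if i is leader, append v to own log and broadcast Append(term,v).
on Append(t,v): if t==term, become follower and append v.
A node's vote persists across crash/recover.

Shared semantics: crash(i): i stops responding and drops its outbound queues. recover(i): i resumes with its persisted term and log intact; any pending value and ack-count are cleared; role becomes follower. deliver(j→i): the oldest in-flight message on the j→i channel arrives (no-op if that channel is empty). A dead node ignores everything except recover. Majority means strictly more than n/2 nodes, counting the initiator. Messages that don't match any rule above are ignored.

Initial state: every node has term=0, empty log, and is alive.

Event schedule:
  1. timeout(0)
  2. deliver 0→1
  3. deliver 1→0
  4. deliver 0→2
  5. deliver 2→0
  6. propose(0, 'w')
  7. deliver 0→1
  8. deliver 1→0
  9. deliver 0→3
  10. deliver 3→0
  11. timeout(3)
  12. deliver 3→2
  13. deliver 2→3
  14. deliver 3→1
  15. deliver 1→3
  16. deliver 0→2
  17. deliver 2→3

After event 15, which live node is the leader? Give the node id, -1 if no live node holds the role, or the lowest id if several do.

step 1 timeout(0): 0={cand,t=1,log=-}
step 2 deliver 0→1: 1={foll,t=1,log=-}
step 3 deliver 1→0: —
step 4 deliver 0→2: 2={foll,t=1,log=-}
step 5 deliver 2→0: 0={lead,t=1,log=-}
step 6 propose(0,'w'): 0={lead,t=1,log=w}
step 7 deliver 0→1: 1={foll,t=1,log=w}
step 8 deliver 1→0: —
step 9 deliver 0→3: 3={foll,t=1,log=-}
step 10 deliver 3→0: —
step 11 timeout(3): 3={cand,t=2,log=-}
step 12 deliver 3→2: 2={foll,t=2,log=-}
step 13 deliver 2→3: —
step 14 deliver 3→1: 1={foll,t=2,log=w}
step 15 deliver 1→3: 3={lead,t=2,log=-}

0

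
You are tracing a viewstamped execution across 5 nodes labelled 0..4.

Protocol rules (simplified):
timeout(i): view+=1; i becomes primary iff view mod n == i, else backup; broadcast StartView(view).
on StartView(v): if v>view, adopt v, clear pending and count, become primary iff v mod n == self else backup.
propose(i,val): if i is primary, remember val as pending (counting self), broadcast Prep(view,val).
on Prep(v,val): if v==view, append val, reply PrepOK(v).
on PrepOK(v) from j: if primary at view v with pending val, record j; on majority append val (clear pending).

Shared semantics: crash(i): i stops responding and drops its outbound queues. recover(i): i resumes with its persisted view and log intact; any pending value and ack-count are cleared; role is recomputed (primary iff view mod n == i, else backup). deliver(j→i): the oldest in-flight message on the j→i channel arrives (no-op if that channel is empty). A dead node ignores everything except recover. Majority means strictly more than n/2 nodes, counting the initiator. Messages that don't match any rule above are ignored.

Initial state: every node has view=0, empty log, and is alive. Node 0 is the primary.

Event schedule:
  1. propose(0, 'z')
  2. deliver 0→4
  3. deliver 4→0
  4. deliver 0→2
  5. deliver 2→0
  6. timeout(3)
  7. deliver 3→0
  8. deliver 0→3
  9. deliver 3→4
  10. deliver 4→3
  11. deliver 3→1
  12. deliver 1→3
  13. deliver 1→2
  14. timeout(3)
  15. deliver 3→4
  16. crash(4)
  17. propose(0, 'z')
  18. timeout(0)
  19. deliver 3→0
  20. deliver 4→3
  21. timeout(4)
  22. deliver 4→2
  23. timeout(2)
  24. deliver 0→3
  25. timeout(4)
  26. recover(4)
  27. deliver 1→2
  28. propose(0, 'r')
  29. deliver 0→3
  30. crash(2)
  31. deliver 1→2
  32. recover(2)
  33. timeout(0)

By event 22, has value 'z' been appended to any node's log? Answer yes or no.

e1 propose(0,'z'): ·
e2 deliver 0→4: 4[back,v=0,z]
e3 deliver 4→0: ·
e4 deliver 0→2: 2[back,v=0,z]
e5 deliver 2→0: 0[prim,v=0,z]
e6 timeout(3): 3[back,v=1,-]
e7 deliver 3→0: 0[back,v=1,z]
e8 deliver 0→3: ·
e9 deliver 3→4: 4[back,v=1,z]
e10 deliver 4→3: ·
e11 deliver 3→1: 1[prim,v=1,-]
e12 deliver 1→3: ·
e13 deliver 1→2: ·
e14 timeout(3): 3[back,v=2,-]
e15 deliver 3→4: 4[back,v=2,z]
e16 crash(4): 4[✗back,v=2,z]
e17 propose(0,'z'): ·
e18 timeout(0): 0[back,v=2,z]
e19 deliver 3→0: ·
e20 deliver 4→3: ·
e21 timeout(4): ·
e22 deliver 4→2: ·

yes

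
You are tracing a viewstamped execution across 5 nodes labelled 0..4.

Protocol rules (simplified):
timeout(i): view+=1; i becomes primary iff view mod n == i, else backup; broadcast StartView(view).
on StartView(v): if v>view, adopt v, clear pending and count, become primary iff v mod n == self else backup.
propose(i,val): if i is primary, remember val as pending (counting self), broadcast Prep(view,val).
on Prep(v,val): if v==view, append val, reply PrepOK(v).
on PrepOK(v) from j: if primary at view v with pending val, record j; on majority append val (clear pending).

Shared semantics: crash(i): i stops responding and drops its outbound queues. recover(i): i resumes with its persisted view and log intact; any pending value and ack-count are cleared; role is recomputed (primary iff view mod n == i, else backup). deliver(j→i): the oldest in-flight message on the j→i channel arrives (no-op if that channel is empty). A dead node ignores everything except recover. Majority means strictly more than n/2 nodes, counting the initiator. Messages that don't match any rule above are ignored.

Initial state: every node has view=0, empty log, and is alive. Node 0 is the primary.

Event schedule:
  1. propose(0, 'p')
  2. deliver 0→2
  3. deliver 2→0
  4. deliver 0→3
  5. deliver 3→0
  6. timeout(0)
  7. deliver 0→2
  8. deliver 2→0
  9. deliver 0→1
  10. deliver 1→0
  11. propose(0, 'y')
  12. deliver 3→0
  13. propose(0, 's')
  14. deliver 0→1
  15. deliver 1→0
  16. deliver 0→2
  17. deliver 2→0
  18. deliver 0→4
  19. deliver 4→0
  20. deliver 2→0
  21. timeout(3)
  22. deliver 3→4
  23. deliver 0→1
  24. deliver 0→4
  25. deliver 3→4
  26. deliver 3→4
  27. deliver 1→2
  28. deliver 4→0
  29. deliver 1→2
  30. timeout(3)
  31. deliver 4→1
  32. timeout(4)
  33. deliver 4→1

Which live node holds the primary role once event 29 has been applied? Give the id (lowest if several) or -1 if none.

1

1. propose(0,'p'):  nop
2. deliver 0→2:  <2:back v0 p>
3. deliver 2→0:  nop
4. deliver 0→3:  <3:back v0 p>
5. deliver 3→0:  <0:prim v0 p>
6. timeout(0):  <0:back v1 p>
7. deliver 0→2:  <2:back v1 p>
8. deliver 2→0:  nop
9. deliver 0→1:  <1:back v0 p>
10. deliver 1→0:  nop
11. propose(0,'y'):  nop
12. deliver 3→0:  nop
13. propose(0,'s'):  nop
14. deliver 0→1:  <1:prim v1 p>
15. deliver 1→0:  nop
16. deliver 0→2:  nop
17. deliver 2→0:  nop
18. deliver 0→4:  <4:back v0 p>
19. deliver 4→0:  nop
20. deliver 2→0:  nop
21. timeout(3):  <3:back v1 p>
22. deliver 3→4:  <4:back v1 p>
23. deliver 0→1:  nop
24. deliver 0→4:  nop
25. deliver 3→4:  nop
26. deliver 3→4:  nop
27. deliver 1→2:  nop
28. deliver 4→0:  nop
29. deliver 1→2:  nop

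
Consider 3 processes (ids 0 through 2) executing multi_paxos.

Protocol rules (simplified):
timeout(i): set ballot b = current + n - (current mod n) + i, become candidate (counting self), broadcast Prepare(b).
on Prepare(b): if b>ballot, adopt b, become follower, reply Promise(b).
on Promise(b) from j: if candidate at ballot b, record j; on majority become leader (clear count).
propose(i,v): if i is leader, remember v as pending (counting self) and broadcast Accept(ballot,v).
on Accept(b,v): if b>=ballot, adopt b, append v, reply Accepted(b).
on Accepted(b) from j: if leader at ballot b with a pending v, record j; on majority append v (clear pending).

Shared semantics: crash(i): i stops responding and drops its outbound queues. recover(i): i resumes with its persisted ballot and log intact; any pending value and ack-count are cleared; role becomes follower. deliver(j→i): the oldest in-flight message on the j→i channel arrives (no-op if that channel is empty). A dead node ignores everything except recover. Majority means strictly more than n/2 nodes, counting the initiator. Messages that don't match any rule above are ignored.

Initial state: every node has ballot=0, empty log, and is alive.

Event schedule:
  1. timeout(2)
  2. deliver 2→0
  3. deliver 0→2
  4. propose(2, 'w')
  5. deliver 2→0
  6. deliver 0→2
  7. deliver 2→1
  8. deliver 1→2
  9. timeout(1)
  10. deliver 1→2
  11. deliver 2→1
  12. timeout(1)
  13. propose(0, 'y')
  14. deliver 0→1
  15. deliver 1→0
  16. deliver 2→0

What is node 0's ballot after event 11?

step 1 timeout(2): 2={cand,b=5,log=-}
step 2 deliver 2→0: 0={foll,b=5,log=-}
step 3 deliver 0→2: 2={lead,b=5,log=-}
step 4 propose(2,'w'): —
step 5 deliver 2→0: 0={foll,b=5,log=w}
step 6 deliver 0→2: 2={lead,b=5,log=w}
step 7 deliver 2→1: 1={foll,b=5,log=-}
step 8 deliver 1→2: —
step 9 timeout(1): 1={cand,b=7,log=-}
step 10 deliver 1→2: 2={foll,b=7,log=w}
step 11 deliver 2→1: —

5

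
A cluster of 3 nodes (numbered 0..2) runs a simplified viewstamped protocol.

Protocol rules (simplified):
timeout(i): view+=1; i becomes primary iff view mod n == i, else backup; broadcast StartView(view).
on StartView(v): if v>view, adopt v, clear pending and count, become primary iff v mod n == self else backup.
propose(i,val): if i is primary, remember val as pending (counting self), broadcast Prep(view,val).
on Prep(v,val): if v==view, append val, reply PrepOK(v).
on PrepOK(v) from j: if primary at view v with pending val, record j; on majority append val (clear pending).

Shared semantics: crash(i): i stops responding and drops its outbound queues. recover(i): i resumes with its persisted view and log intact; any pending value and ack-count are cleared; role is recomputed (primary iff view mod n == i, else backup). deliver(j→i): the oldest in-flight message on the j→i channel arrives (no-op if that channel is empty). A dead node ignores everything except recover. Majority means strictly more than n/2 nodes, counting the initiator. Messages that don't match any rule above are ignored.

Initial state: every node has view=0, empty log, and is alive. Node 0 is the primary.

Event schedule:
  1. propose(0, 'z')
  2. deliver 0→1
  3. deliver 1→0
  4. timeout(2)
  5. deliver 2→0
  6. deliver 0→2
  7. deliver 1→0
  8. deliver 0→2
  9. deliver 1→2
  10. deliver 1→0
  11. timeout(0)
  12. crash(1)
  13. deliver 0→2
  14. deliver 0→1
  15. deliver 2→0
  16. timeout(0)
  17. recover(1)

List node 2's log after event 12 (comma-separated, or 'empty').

empty

e1 propose(0,'z'): ·
e2 deliver 0→1: 1[back,v=0,z]
e3 deliver 1→0: 0[prim,v=0,z]
e4 timeout(2): 2[back,v=1,-]
e5 deliver 2→0: 0[back,v=1,z]
e6 deliver 0→2: ·
e7 deliver 1→0: ·
e8 deliver 0→2: ·
e9 deliver 1→2: ·
e10 deliver 1→0: ·
e11 timeout(0): 0[back,v=2,z]
e12 crash(1): 1[✗back,v=0,z]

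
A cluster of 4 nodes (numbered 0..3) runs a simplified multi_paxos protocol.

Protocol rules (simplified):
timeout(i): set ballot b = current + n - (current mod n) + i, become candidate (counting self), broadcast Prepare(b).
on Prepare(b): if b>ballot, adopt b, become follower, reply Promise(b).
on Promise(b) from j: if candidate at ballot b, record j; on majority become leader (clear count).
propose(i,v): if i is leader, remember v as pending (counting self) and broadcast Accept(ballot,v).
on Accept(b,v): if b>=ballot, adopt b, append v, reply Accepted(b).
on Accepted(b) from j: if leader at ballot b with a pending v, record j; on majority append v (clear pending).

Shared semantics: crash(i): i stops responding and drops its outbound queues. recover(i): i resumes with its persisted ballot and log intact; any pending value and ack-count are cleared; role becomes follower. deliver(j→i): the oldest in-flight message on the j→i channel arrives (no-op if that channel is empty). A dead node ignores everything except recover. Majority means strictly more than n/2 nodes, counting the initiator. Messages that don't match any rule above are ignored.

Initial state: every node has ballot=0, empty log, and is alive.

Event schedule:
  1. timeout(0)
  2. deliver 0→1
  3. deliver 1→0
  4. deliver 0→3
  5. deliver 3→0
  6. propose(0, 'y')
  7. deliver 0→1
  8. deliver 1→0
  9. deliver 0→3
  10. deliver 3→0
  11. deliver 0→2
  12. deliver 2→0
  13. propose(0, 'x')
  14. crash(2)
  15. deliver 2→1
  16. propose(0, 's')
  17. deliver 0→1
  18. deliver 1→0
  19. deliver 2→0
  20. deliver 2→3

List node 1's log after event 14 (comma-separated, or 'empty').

y

after 1 — timeout(0): n0:cand/b4/[-]
after 2 — deliver 0→1: n1:foll/b4/[-]
after 3 — deliver 1→0: ·
after 4 — deliver 0→3: n3:foll/b4/[-]
after 5 — deliver 3→0: n0:lead/b4/[-]
after 6 — propose(0,'y'): ·
after 7 — deliver 0→1: n1:foll/b4/[y]
after 8 — deliver 1→0: ·
after 9 — deliver 0→3: n3:foll/b4/[y]
after 10 — deliver 3→0: n0:lead/b4/[y]
after 11 — deliver 0→2: n2:foll/b4/[-]
after 12 — deliver 2→0: ·
after 13 — propose(0,'x'): ·
after 14 — crash(2): n2:✗foll/b4/[-]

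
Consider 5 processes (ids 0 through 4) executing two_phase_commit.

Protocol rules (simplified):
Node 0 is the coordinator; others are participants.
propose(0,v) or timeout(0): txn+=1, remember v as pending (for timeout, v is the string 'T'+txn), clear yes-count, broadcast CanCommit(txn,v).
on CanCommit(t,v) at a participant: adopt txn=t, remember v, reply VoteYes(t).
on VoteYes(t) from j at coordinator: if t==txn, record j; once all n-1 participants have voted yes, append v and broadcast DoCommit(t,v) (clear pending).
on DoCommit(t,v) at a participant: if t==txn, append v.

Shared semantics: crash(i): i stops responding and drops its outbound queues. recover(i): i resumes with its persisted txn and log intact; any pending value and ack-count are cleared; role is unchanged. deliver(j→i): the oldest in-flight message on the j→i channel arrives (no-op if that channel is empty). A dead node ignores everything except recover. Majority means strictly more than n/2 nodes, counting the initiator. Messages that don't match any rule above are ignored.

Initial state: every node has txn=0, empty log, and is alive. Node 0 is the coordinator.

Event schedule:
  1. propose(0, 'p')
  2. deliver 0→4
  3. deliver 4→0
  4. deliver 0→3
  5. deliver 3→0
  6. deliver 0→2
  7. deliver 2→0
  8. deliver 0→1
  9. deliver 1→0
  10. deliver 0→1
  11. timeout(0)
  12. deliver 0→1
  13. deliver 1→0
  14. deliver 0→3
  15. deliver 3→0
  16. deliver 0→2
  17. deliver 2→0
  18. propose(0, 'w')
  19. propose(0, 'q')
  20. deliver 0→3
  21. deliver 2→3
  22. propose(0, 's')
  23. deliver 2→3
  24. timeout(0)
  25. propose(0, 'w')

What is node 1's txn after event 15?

2

1. propose(0,'p'):  <0:coor t1 ->
2. deliver 0→4:  <4:part t1 ->
3. deliver 4→0:  nop
4. deliver 0→3:  <3:part t1 ->
5. deliver 3→0:  nop
6. deliver 0→2:  <2:part t1 ->
7. deliver 2→0:  nop
8. deliver 0→1:  <1:part t1 ->
9. deliver 1→0:  <0:coor t1 p>
10. deliver 0→1:  <1:part t1 p>
11. timeout(0):  <0:coor t2 p>
12. deliver 0→1:  <1:part t2 p>
13. deliver 1→0:  nop
14. deliver 0→3:  <3:part t1 p>
15. deliver 3→0:  nop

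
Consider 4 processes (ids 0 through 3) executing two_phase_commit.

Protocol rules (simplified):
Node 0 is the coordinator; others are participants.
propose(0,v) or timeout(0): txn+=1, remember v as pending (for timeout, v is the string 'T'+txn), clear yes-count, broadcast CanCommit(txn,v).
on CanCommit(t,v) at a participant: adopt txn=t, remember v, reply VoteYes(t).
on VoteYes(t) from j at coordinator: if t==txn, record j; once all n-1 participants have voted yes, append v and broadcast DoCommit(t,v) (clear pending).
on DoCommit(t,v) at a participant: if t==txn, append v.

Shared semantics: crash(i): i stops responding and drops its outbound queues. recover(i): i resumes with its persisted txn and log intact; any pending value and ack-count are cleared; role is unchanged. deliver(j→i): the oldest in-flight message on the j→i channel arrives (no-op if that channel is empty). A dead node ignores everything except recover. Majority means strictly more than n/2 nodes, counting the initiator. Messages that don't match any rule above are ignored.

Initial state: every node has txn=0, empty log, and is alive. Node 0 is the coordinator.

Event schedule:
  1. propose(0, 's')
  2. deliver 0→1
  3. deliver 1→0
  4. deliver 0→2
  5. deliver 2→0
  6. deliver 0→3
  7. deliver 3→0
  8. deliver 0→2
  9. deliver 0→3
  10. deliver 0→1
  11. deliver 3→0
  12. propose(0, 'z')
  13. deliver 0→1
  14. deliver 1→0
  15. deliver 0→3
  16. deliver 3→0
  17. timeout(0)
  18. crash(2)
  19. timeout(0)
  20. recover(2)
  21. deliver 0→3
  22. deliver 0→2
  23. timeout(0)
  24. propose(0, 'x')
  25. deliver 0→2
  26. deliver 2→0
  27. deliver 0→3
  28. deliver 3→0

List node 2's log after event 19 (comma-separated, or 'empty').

s

e1 propose(0,'s'): 0[coor,t=1,-]
e2 deliver 0→1: 1[part,t=1,-]
e3 deliver 1→0: ·
e4 deliver 0→2: 2[part,t=1,-]
e5 deliver 2→0: ·
e6 deliver 0→3: 3[part,t=1,-]
e7 deliver 3→0: 0[coor,t=1,s]
e8 deliver 0→2: 2[part,t=1,s]
e9 deliver 0→3: 3[part,t=1,s]
e10 deliver 0→1: 1[part,t=1,s]
e11 deliver 3→0: ·
e12 propose(0,'z'): 0[coor,t=2,s]
e13 deliver 0→1: 1[part,t=2,s]
e14 deliver 1→0: ·
e15 deliver 0→3: 3[part,t=2,s]
e16 deliver 3→0: ·
e17 timeout(0): 0[coor,t=3,s]
e18 crash(2): 2[✗part,t=1,s]
e19 timeout(0): 0[coor,t=4,s]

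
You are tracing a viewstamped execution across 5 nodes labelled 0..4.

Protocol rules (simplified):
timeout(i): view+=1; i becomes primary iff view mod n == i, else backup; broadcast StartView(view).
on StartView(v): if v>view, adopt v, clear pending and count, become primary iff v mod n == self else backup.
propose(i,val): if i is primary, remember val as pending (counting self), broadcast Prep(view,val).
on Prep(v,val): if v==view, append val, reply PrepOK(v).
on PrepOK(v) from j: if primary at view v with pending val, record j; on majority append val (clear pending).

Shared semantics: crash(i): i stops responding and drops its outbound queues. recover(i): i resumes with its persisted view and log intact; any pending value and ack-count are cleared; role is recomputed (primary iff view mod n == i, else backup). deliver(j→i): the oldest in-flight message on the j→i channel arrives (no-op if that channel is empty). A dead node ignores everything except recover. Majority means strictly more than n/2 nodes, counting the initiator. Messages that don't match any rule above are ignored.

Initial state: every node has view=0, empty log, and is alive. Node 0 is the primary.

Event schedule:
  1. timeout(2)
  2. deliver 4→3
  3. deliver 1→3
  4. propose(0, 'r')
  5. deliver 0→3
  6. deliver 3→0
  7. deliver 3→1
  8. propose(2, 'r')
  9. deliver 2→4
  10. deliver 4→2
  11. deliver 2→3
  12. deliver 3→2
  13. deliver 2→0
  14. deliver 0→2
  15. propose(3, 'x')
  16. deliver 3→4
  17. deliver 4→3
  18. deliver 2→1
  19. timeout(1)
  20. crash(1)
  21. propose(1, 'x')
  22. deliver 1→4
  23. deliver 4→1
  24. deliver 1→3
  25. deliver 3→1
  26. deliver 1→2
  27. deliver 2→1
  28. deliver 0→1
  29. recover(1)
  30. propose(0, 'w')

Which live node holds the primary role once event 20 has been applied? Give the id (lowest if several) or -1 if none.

-1

1. timeout(2):  <2:back v1 ->
2. deliver 4→3:  nop
3. deliver 1→3:  nop
4. propose(0,'r'):  nop
5. deliver 0→3:  <3:back v0 r>
6. deliver 3→0:  nop
7. deliver 3→1:  nop
8. propose(2,'r'):  nop
9. deliver 2→4:  <4:back v1 ->
10. deliver 4→2:  nop
11. deliver 2→3:  <3:back v1 r>
12. deliver 3→2:  nop
13. deliver 2→0:  <0:back v1 ->
14. deliver 0→2:  nop
15. propose(3,'x'):  nop
16. deliver 3→4:  nop
17. deliver 4→3:  nop
18. deliver 2→1:  <1:prim v1 ->
19. timeout(1):  <1:back v2 ->
20. crash(1):  <1:✗back v2 ->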